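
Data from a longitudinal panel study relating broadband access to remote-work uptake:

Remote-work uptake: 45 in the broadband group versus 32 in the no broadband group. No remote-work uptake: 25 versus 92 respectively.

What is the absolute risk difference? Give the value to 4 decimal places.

0.3848

From the description: a = 45, b = 25, c = 32, d = 92.
Risk in exposed = 45/70 = 0.642857; risk in unexposed = 32/124 = 0.258065.
Risk difference = 0.642857 − 0.258065 = 0.384793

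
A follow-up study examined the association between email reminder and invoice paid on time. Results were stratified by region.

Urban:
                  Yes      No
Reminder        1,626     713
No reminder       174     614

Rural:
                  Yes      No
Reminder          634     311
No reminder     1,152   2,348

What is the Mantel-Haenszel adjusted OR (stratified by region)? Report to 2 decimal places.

OR_MH = Σ(aᵢdᵢ/nᵢ) / Σ(bᵢcᵢ/nᵢ), where nᵢ is the stratum total.
Stratum 1 (Urban): n = 3127; a·d/n = 1626·614/3127 = 319.2721; b·c/n = 713·174/3127 = 39.6744
Stratum 2 (Rural): n = 4445; a·d/n = 634·2348/4445 = 334.9003; b·c/n = 311·1152/4445 = 80.6011
OR_MH = (319.2721 + 334.9003) / (39.6744 + 80.6011) = 654.1725 / 120.2756 = 5.43895

5.44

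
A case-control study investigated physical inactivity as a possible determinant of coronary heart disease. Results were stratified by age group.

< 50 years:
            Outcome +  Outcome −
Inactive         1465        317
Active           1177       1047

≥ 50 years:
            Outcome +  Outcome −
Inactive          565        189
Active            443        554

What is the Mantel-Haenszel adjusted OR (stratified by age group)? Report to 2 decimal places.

OR_MH = Σ(aᵢdᵢ/nᵢ) / Σ(bᵢcᵢ/nᵢ), where nᵢ is the stratum total.
Stratum 1 (< 50 years): n = 4006; a·d/n = 1465·1047/4006 = 382.8894; b·c/n = 317·1177/4006 = 93.1375
Stratum 2 (≥ 50 years): n = 1751; a·d/n = 565·554/1751 = 178.7607; b·c/n = 189·443/1751 = 47.8167
OR_MH = (382.8894 + 178.7607) / (93.1375 + 47.8167) = 561.6501 / 140.9542 = 3.98463

3.98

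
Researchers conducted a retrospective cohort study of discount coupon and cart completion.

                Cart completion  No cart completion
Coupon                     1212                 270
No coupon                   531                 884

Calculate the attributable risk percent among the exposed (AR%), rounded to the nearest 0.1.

54.1

Cells: a = 1212, b = 270, c = 531, d = 884.
Risk in exposed = 1212/1482 = 0.81781; risk in unexposed = 531/1415 = 0.37527.
RR = 0.81781/0.37527 = 2.17930
AR% = (RR − 1)/RR × 100 = (2.17930 − 1)/2.17930 × 100 = 54.1136%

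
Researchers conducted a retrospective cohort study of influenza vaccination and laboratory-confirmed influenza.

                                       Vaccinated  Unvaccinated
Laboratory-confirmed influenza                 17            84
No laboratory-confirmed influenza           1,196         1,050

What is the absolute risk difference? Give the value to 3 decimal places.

-0.060

Reading the table with exposure as columns: a = 17 (Vaccinated, case), b = 1196 (Vaccinated, non-case), c = 84 (Unvaccinated, case), d = 1050.
Risk in exposed = 17/1213 = 0.014015; risk in unexposed = 84/1134 = 0.074074.
Risk difference = 0.014015 − 0.074074 = -0.060059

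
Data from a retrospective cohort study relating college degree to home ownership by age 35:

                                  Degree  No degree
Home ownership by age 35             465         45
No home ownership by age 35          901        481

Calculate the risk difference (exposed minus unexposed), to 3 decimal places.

0.255

Reading the table with exposure as columns: a = 465 (Degree, case), b = 901 (Degree, non-case), c = 45 (No degree, case), d = 481.
Risk in exposed = 465/1366 = 0.340410; risk in unexposed = 45/526 = 0.085551.
Risk difference = 0.340410 − 0.085551 = 0.254859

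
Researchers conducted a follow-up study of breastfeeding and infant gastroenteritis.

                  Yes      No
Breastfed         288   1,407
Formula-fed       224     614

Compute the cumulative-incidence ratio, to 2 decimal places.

0.64

Cells: a = 288, b = 1407, c = 224, d = 614.
Risk in exposed = 288/1695 = 0.16991; risk in unexposed = 224/838 = 0.26730.
RR = 0.16991 / 0.26730 = 0.63565
The risk is 36% lower among the exposed than among the unexposed.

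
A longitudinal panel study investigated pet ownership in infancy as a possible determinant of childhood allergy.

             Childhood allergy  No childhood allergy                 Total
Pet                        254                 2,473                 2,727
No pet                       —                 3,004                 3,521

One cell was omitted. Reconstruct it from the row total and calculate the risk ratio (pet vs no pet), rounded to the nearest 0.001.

0.634

The missing cell is in the unexposed row: 3521 − 3004 = 517.
So a = 254, b = 2473, c = 517, d = 3004.
RR = [a/(a+b)] / [c/(c+d)] = (254/2727) / (517/3521) = 0.09314/0.14683 = 0.63434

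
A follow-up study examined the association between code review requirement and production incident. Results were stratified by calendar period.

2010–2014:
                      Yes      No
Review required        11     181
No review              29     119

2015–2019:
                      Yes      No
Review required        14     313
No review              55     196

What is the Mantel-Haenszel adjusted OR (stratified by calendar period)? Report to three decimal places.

OR_MH = Σ(aᵢdᵢ/nᵢ) / Σ(bᵢcᵢ/nᵢ), where nᵢ is the stratum total.
Stratum 1 (2010–2014): n = 340; a·d/n = 11·119/340 = 3.8500; b·c/n = 181·29/340 = 15.4382
Stratum 2 (2015–2019): n = 578; a·d/n = 14·196/578 = 4.7474; b·c/n = 313·55/578 = 29.7837
OR_MH = (3.8500 + 4.7474) / (15.4382 + 29.7837) = 8.5974 / 45.2220 = 0.19012

0.190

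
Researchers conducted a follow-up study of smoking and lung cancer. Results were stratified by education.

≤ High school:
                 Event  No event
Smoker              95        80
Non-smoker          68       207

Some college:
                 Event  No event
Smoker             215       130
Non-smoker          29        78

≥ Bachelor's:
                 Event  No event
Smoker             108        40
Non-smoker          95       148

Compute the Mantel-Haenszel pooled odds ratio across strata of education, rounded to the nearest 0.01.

OR_MH = Σ(aᵢdᵢ/nᵢ) / Σ(bᵢcᵢ/nᵢ), where nᵢ is the stratum total.
Stratum 1 (≤ High school): n = 450; a·d/n = 95·207/450 = 43.7000; b·c/n = 80·68/450 = 12.0889
Stratum 2 (Some college): n = 452; a·d/n = 215·78/452 = 37.1018; b·c/n = 130·29/452 = 8.3407
Stratum 3 (≥ Bachelor's): n = 391; a·d/n = 108·148/391 = 40.8798; b·c/n = 40·95/391 = 9.7187
OR_MH = (43.7000 + 37.1018 + 40.8798) / (12.0889 + 8.3407 + 9.7187) = 121.6816 / 30.1483 = 4.03610

4.04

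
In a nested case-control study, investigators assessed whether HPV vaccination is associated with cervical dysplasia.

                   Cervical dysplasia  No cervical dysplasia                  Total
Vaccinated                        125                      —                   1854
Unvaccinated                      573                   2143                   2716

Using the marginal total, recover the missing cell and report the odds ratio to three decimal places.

0.270

The missing cell is in the exposed row: 1854 − 125 = 1729.
So a = 125, b = 1729, c = 573, d = 2143.
OR = (a·d)/(b·c) = (125 × 2143) / (1729 × 573) = 267875 / 990717 = 0.27038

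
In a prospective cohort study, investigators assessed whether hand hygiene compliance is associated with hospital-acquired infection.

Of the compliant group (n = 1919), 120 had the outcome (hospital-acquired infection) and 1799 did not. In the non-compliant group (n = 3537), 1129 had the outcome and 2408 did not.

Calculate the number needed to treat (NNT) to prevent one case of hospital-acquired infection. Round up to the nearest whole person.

4

Risk in treated group = 120/1919 = 0.06253; risk in control = 1129/3537 = 0.31920.
Absolute risk reduction = 0.31920 − 0.06253 = 0.25666
NNT = 1 / ARR = 1 / 0.25666 = 3.896 → round up → 4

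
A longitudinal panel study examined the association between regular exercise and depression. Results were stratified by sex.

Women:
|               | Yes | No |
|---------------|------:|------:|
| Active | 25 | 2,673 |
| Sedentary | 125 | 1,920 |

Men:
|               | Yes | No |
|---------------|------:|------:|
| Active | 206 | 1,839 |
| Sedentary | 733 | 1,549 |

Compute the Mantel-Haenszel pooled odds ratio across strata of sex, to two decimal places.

0.22

OR_MH = Σ(aᵢdᵢ/nᵢ) / Σ(bᵢcᵢ/nᵢ), where nᵢ is the stratum total.
Stratum 1 (Women): n = 4743; a·d/n = 25·1920/4743 = 10.1202; b·c/n = 2673·125/4743 = 70.4459
Stratum 2 (Men): n = 4327; a·d/n = 206·1549/4327 = 73.7449; b·c/n = 1839·733/4327 = 311.5292
OR_MH = (10.1202 + 73.7449) / (70.4459 + 311.5292) = 83.8650 / 381.9752 = 0.21956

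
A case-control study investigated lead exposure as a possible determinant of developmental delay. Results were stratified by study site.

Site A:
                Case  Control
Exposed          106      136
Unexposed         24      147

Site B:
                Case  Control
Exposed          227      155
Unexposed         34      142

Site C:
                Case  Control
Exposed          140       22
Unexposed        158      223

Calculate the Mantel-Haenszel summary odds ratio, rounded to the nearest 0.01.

6.44

OR_MH = Σ(aᵢdᵢ/nᵢ) / Σ(bᵢcᵢ/nᵢ), where nᵢ is the stratum total.
Stratum 1 (Site A): n = 413; a·d/n = 106·147/413 = 37.7288; b·c/n = 136·24/413 = 7.9031
Stratum 2 (Site B): n = 558; a·d/n = 227·142/558 = 57.7670; b·c/n = 155·34/558 = 9.4444
Stratum 3 (Site C): n = 543; a·d/n = 140·223/543 = 57.4954; b·c/n = 22·158/543 = 6.4015
OR_MH = (37.7288 + 57.7670 + 57.4954) / (7.9031 + 9.4444 + 6.4015) = 152.9912 / 23.7491 = 6.44199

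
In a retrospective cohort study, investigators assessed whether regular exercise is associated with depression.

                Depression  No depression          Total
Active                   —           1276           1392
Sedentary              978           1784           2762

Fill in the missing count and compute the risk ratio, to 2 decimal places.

The missing cell is in the exposed row: 1392 − 1276 = 116.
So a = 116, b = 1276, c = 978, d = 1784.
RR = [a/(a+b)] / [c/(c+d)] = (116/1392) / (978/2762) = 0.08333/0.35409 = 0.23534

0.24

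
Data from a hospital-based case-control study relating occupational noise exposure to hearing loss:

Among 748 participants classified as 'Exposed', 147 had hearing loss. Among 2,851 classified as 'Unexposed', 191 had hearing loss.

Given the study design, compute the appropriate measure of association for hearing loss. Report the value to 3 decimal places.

3.406

From the description: a = 147, b = 601, c = 191, d = 2660.
This is a hospital-based case-control study: participants were sampled on outcome status, so risks in the source population cannot be estimated directly — relative risk is not valid here. The odds ratio is the appropriate measure.
OR = (a·d)/(b·c) = (147 × 2660) / (601 × 191) = 391020 / 114791 = 3.40636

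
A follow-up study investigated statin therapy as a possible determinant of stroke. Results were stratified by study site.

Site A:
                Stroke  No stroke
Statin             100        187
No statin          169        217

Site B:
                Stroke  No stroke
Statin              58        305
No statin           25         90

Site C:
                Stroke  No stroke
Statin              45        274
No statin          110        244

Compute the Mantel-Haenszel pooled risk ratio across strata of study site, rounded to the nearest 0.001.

0.663

RR_MH = Σ(aᵢ·n₀ᵢ/nᵢ) / Σ(cᵢ·n₁ᵢ/nᵢ), with n₁ᵢ = aᵢ+bᵢ (exposed), n₀ᵢ = cᵢ+dᵢ (unexposed), nᵢ = n₁ᵢ+n₀ᵢ.
Stratum 1 (Site A): n₁ = 287, n₀ = 386, n = 673; a·n₀/n = 100·386/673 = 57.3551; c·n₁/n = 169·287/673 = 72.0698
Stratum 2 (Site B): n₁ = 363, n₀ = 115, n = 478; a·n₀/n = 58·115/478 = 13.9540; c·n₁/n = 25·363/478 = 18.9854
Stratum 3 (Site C): n₁ = 319, n₀ = 354, n = 673; a·n₀/n = 45·354/673 = 23.6701; c·n₁/n = 110·319/673 = 52.1397
RR_MH = (57.3551 + 13.9540 + 23.6701) / (72.0698 + 18.9854 + 52.1397) = 94.9792 / 143.1949 = 0.66329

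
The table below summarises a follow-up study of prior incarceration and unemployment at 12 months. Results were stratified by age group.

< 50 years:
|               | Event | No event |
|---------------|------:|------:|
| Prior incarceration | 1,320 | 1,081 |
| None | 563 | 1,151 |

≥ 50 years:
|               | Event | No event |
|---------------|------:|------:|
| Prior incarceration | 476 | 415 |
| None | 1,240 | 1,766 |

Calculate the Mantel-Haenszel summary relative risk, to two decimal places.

RR_MH = Σ(aᵢ·n₀ᵢ/nᵢ) / Σ(cᵢ·n₁ᵢ/nᵢ), with n₁ᵢ = aᵢ+bᵢ (exposed), n₀ᵢ = cᵢ+dᵢ (unexposed), nᵢ = n₁ᵢ+n₀ᵢ.
Stratum 1 (< 50 years): n₁ = 2401, n₀ = 1714, n = 4115; a·n₀/n = 1320·1714/4115 = 549.8129; c·n₁/n = 563·2401/4115 = 328.4965
Stratum 2 (≥ 50 years): n₁ = 891, n₀ = 3006, n = 3897; a·n₀/n = 476·3006/3897 = 367.1686; c·n₁/n = 1240·891/3897 = 283.5104
RR_MH = (549.8129 + 367.1686) / (328.4965 + 283.5104) = 916.9815 / 612.0069 = 1.49832

1.50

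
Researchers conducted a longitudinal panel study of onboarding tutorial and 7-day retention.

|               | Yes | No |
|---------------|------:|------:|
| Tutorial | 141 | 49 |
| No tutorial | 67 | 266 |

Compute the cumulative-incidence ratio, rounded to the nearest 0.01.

3.69

Cells: a = 141, b = 49, c = 67, d = 266.
Risk in exposed = 141/190 = 0.74211; risk in unexposed = 67/333 = 0.20120.
RR = 0.74211 / 0.20120 = 3.68837
The risk among the exposed is 3.69 times that among the unexposed.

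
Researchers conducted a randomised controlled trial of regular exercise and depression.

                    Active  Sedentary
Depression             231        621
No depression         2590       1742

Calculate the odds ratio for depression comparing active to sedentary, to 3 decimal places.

Reading the table with exposure as columns: a = 231 (Active, case), b = 2590 (Active, non-case), c = 621 (Sedentary, case), d = 1742.
OR = (a·d)/(b·c) = (231 × 1742) / (2590 × 621) = 402402 / 1608390 = 0.25019
Exposure is associated with lower odds of depression (OR = 0.25 < 1).

0.250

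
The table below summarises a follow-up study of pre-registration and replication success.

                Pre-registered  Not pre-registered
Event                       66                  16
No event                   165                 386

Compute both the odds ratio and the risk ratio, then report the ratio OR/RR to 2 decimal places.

1.34

Reading the table with exposure as columns: a = 66 (Pre-registered, case), b = 165 (Pre-registered, non-case), c = 16 (Not pre-registered, case), d = 386.
OR = (66·386)/(165·16) = 25476/2640 = 9.65000
Risk in exposed = 66/231 = 0.28571; risk in unexposed = 16/402 = 0.03980; RR = 7.17857
OR/RR = 9.65000 / 7.17857 = 1.34428
The outcome is not rare, so the OR lies further from 1 than the RR.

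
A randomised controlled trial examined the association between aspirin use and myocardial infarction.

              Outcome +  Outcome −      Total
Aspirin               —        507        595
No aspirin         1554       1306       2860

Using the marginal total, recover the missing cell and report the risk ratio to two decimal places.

0.27

The missing cell is in the exposed row: 595 − 507 = 88.
So a = 88, b = 507, c = 1554, d = 1306.
RR = [a/(a+b)] / [c/(c+d)] = (88/595) / (1554/2860) = 0.14790/0.54336 = 0.27220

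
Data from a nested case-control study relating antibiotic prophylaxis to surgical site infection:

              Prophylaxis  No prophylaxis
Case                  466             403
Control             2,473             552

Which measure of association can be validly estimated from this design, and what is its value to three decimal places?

0.258

Reading the table with exposure as columns: a = 466 (Prophylaxis, case), b = 2473 (Prophylaxis, non-case), c = 403 (No prophylaxis, case), d = 552.
This is a nested case-control study: participants were sampled on outcome status, so risks in the source population cannot be estimated directly — relative risk is not valid here. The odds ratio is the appropriate measure.
OR = (a·d)/(b·c) = (466 × 552) / (2473 × 403) = 257232 / 996619 = 0.25810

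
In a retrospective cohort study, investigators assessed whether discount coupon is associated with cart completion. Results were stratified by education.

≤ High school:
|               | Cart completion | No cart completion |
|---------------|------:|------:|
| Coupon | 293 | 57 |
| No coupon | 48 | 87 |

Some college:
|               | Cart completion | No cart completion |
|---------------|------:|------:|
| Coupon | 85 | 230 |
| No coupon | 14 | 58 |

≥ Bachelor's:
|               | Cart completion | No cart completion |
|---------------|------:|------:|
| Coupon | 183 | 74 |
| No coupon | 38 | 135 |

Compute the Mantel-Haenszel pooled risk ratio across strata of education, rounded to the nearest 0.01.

RR_MH = Σ(aᵢ·n₀ᵢ/nᵢ) / Σ(cᵢ·n₁ᵢ/nᵢ), with n₁ᵢ = aᵢ+bᵢ (exposed), n₀ᵢ = cᵢ+dᵢ (unexposed), nᵢ = n₁ᵢ+n₀ᵢ.
Stratum 1 (≤ High school): n₁ = 350, n₀ = 135, n = 485; a·n₀/n = 293·135/485 = 81.5567; c·n₁/n = 48·350/485 = 34.6392
Stratum 2 (Some college): n₁ = 315, n₀ = 72, n = 387; a·n₀/n = 85·72/387 = 15.8140; c·n₁/n = 14·315/387 = 11.3953
Stratum 3 (≥ Bachelor's): n₁ = 257, n₀ = 173, n = 430; a·n₀/n = 183·173/430 = 73.6256; c·n₁/n = 38·257/430 = 22.7116
RR_MH = (81.5567 + 15.8140 + 73.6256) / (34.6392 + 11.3953 + 22.7116) = 170.9962 / 68.7462 = 2.48736

2.49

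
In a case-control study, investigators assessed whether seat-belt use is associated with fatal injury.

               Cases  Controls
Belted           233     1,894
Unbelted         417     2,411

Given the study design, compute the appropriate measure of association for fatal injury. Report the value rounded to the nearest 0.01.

0.71

Cells: a = 233, b = 1894, c = 417, d = 2411.
This is a case-control study: participants were sampled on outcome status, so risks in the source population cannot be estimated directly — relative risk is not valid here. The odds ratio is the appropriate measure.
OR = (a·d)/(b·c) = (233 × 2411) / (1894 × 417) = 561763 / 789798 = 0.71127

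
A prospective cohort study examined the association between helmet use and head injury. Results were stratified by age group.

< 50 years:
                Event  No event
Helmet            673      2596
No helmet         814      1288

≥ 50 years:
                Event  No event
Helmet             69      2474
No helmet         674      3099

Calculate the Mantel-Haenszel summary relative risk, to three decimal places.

RR_MH = Σ(aᵢ·n₀ᵢ/nᵢ) / Σ(cᵢ·n₁ᵢ/nᵢ), with n₁ᵢ = aᵢ+bᵢ (exposed), n₀ᵢ = cᵢ+dᵢ (unexposed), nᵢ = n₁ᵢ+n₀ᵢ.
Stratum 1 (< 50 years): n₁ = 3269, n₀ = 2102, n = 5371; a·n₀/n = 673·2102/5371 = 263.3860; c·n₁/n = 814·3269/5371 = 495.4321
Stratum 2 (≥ 50 years): n₁ = 2543, n₀ = 3773, n = 6316; a·n₀/n = 69·3773/6316 = 41.2187; c·n₁/n = 674·2543/6316 = 271.3714
RR_MH = (263.3860 + 41.2187) / (495.4321 + 271.3714) = 304.6046 / 766.8036 = 0.39724

0.397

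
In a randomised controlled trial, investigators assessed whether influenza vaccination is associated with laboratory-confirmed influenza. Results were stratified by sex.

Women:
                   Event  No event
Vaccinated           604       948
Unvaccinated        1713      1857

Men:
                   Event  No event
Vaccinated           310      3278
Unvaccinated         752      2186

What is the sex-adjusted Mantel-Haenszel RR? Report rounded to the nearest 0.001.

0.601

RR_MH = Σ(aᵢ·n₀ᵢ/nᵢ) / Σ(cᵢ·n₁ᵢ/nᵢ), with n₁ᵢ = aᵢ+bᵢ (exposed), n₀ᵢ = cᵢ+dᵢ (unexposed), nᵢ = n₁ᵢ+n₀ᵢ.
Stratum 1 (Women): n₁ = 1552, n₀ = 3570, n = 5122; a·n₀/n = 604·3570/5122 = 420.9840; c·n₁/n = 1713·1552/5122 = 519.0504
Stratum 2 (Men): n₁ = 3588, n₀ = 2938, n = 6526; a·n₀/n = 310·2938/6526 = 139.5618; c·n₁/n = 752·3588/6526 = 413.4502
RR_MH = (420.9840 + 139.5618) / (519.0504 + 413.4502) = 560.5457 / 932.5006 = 0.60112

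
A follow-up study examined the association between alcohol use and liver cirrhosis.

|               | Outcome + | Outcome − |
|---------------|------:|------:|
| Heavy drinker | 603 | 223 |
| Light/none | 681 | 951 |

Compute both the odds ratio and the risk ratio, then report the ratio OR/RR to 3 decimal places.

Cells: a = 603, b = 223, c = 681, d = 951.
OR = (603·951)/(223·681) = 573453/151863 = 3.77612
Risk in exposed = 603/826 = 0.73002; risk in unexposed = 681/1632 = 0.41728; RR = 1.74949
OR/RR = 3.77612 / 1.74949 = 2.15842
The outcome is not rare, so the OR lies further from 1 than the RR.

2.158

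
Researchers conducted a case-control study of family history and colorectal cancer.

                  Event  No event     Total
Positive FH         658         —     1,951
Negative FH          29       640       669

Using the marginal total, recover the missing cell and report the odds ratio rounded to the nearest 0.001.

The missing cell is in the exposed row: 1951 − 658 = 1293.
So a = 658, b = 1293, c = 29, d = 640.
OR = (a·d)/(b·c) = (658 × 640) / (1293 × 29) = 421120 / 37497 = 11.23077

11.231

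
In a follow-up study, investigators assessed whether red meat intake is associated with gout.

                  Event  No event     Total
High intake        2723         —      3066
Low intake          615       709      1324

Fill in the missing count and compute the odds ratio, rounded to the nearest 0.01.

9.15

The missing cell is in the exposed row: 3066 − 2723 = 343.
So a = 2723, b = 343, c = 615, d = 709.
OR = (a·d)/(b·c) = (2723 × 709) / (343 × 615) = 1930607 / 210945 = 9.15218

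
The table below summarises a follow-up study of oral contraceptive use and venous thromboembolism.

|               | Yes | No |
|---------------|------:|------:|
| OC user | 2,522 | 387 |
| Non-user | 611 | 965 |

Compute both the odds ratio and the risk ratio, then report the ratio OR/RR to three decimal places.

4.603

Cells: a = 2522, b = 387, c = 611, d = 965.
OR = (2522·965)/(387·611) = 2433730/236457 = 10.29248
Risk in exposed = 2522/2909 = 0.86696; risk in unexposed = 611/1576 = 0.38769; RR = 2.23623
OR/RR = 10.29248 / 2.23623 = 4.60261
The outcome is not rare, so the OR lies further from 1 than the RR.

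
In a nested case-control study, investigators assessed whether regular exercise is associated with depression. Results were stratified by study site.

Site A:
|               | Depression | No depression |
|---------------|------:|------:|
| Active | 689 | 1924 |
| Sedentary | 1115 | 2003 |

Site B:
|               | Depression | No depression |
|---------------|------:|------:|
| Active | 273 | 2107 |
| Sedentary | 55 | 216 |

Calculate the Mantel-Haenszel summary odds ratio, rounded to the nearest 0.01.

OR_MH = Σ(aᵢdᵢ/nᵢ) / Σ(bᵢcᵢ/nᵢ), where nᵢ is the stratum total.
Stratum 1 (Site A): n = 5731; a·d/n = 689·2003/5731 = 240.8074; b·c/n = 1924·1115/5731 = 374.3256
Stratum 2 (Site B): n = 2651; a·d/n = 273·216/2651 = 22.2437; b·c/n = 2107·55/2651 = 43.7137
OR_MH = (240.8074 + 22.2437) / (374.3256 + 43.7137) = 263.0510 / 418.0393 = 0.62925

0.63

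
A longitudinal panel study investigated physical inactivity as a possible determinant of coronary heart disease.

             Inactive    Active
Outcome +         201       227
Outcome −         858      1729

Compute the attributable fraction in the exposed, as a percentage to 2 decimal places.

Reading the table with exposure as columns: a = 201 (Inactive, case), b = 858 (Inactive, non-case), c = 227 (Active, case), d = 1729.
Risk in exposed = 201/1059 = 0.18980; risk in unexposed = 227/1956 = 0.11605.
RR = 0.18980/0.11605 = 1.63547
AR% = (RR − 1)/RR × 100 = (1.63547 − 1)/1.63547 × 100 = 38.8556%

38.86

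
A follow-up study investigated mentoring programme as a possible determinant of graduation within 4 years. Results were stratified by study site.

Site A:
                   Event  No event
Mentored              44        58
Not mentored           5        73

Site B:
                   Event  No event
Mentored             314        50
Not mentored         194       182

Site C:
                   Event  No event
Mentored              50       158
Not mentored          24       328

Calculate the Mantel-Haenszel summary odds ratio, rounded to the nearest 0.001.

5.787

OR_MH = Σ(aᵢdᵢ/nᵢ) / Σ(bᵢcᵢ/nᵢ), where nᵢ is the stratum total.
Stratum 1 (Site A): n = 180; a·d/n = 44·73/180 = 17.8444; b·c/n = 58·5/180 = 1.6111
Stratum 2 (Site B): n = 740; a·d/n = 314·182/740 = 77.2270; b·c/n = 50·194/740 = 13.1081
Stratum 3 (Site C): n = 560; a·d/n = 50·328/560 = 29.2857; b·c/n = 158·24/560 = 6.7714
OR_MH = (17.8444 + 77.2270 + 29.2857) / (1.6111 + 13.1081 + 6.7714) = 124.3572 / 21.4906 = 5.78657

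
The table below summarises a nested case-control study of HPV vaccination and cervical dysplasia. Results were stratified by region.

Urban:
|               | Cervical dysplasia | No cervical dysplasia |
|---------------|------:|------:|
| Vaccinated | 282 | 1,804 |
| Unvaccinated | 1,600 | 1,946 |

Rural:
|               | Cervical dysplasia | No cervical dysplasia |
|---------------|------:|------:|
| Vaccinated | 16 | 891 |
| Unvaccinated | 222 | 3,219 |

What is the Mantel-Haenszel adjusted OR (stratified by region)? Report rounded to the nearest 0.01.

OR_MH = Σ(aᵢdᵢ/nᵢ) / Σ(bᵢcᵢ/nᵢ), where nᵢ is the stratum total.
Stratum 1 (Urban): n = 5632; a·d/n = 282·1946/5632 = 97.4382; b·c/n = 1804·1600/5632 = 512.5000
Stratum 2 (Rural): n = 4348; a·d/n = 16·3219/4348 = 11.8454; b·c/n = 891·222/4348 = 45.4926
OR_MH = (97.4382 + 11.8454) / (512.5000 + 45.4926) = 109.2837 / 557.9926 = 0.19585

0.20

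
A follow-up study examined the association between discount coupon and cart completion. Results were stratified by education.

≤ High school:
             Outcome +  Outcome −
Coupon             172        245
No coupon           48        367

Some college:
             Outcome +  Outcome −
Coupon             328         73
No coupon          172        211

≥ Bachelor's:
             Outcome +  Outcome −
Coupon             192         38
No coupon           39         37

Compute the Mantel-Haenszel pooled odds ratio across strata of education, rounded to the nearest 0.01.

OR_MH = Σ(aᵢdᵢ/nᵢ) / Σ(bᵢcᵢ/nᵢ), where nᵢ is the stratum total.
Stratum 1 (≤ High school): n = 832; a·d/n = 172·367/832 = 75.8702; b·c/n = 245·48/832 = 14.1346
Stratum 2 (Some college): n = 784; a·d/n = 328·211/784 = 88.2755; b·c/n = 73·172/784 = 16.0153
Stratum 3 (≥ Bachelor's): n = 306; a·d/n = 192·37/306 = 23.2157; b·c/n = 38·39/306 = 4.8431
OR_MH = (75.8702 + 88.2755 + 23.2157) / (14.1346 + 16.0153 + 4.8431) = 187.3614 / 34.9931 = 5.35424

5.35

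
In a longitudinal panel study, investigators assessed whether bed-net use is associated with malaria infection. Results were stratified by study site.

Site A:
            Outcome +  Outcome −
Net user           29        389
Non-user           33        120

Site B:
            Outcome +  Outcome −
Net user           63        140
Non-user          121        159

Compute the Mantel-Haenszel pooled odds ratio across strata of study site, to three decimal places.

OR_MH = Σ(aᵢdᵢ/nᵢ) / Σ(bᵢcᵢ/nᵢ), where nᵢ is the stratum total.
Stratum 1 (Site A): n = 571; a·d/n = 29·120/571 = 6.0946; b·c/n = 389·33/571 = 22.4816
Stratum 2 (Site B): n = 483; a·d/n = 63·159/483 = 20.7391; b·c/n = 140·121/483 = 35.0725
OR_MH = (6.0946 + 20.7391) / (22.4816 + 35.0725) = 26.8337 / 57.5541 = 0.46623

0.466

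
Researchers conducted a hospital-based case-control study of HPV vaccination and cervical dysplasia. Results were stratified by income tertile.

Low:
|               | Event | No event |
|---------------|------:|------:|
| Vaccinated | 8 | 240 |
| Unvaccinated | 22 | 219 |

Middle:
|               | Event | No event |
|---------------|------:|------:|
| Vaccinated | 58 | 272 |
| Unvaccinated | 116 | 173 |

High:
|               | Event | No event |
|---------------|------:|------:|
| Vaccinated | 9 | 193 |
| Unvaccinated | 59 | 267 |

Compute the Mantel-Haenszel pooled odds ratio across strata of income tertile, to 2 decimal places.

OR_MH = Σ(aᵢdᵢ/nᵢ) / Σ(bᵢcᵢ/nᵢ), where nᵢ is the stratum total.
Stratum 1 (Low): n = 489; a·d/n = 8·219/489 = 3.5828; b·c/n = 240·22/489 = 10.7975
Stratum 2 (Middle): n = 619; a·d/n = 58·173/619 = 16.2100; b·c/n = 272·116/619 = 50.9725
Stratum 3 (High): n = 528; a·d/n = 9·267/528 = 4.5511; b·c/n = 193·59/528 = 21.5663
OR_MH = (3.5828 + 16.2100 + 4.5511) / (10.7975 + 50.9725 + 21.5663) = 24.3440 / 83.3364 = 0.29212

0.29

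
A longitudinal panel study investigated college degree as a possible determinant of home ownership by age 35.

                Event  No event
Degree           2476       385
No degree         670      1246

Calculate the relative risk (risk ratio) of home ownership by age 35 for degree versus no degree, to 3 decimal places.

Cells: a = 2476, b = 385, c = 670, d = 1246.
Risk in exposed = 2476/2861 = 0.86543; risk in unexposed = 670/1916 = 0.34969.
RR = 0.86543 / 0.34969 = 2.47488
The risk among the exposed is 2.47 times that among the unexposed.

2.475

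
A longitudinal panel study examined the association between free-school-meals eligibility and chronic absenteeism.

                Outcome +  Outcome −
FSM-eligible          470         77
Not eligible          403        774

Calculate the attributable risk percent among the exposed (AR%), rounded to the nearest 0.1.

60.2

Cells: a = 470, b = 77, c = 403, d = 774.
Risk in exposed = 470/547 = 0.85923; risk in unexposed = 403/1177 = 0.34240.
RR = 0.85923/0.34240 = 2.50947
AR% = (RR − 1)/RR × 100 = (2.50947 − 1)/2.50947 × 100 = 60.1509%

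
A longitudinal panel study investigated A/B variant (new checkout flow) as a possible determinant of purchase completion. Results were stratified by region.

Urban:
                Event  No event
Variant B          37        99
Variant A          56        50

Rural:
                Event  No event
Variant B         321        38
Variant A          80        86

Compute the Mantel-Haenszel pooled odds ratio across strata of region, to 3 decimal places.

OR_MH = Σ(aᵢdᵢ/nᵢ) / Σ(bᵢcᵢ/nᵢ), where nᵢ is the stratum total.
Stratum 1 (Urban): n = 242; a·d/n = 37·50/242 = 7.6446; b·c/n = 99·56/242 = 22.9091
Stratum 2 (Rural): n = 525; a·d/n = 321·86/525 = 52.5829; b·c/n = 38·80/525 = 5.7905
OR_MH = (7.6446 + 52.5829) / (22.9091 + 5.7905) = 60.2275 / 28.6996 = 2.09855

2.099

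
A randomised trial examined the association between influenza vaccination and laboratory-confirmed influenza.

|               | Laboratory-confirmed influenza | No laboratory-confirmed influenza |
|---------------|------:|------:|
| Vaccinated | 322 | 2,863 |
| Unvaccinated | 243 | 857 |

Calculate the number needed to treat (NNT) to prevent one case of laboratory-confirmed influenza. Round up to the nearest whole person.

Risk in treated group = 322/3185 = 0.10110; risk in control = 243/1100 = 0.22091.
Absolute risk reduction = 0.22091 − 0.10110 = 0.11981
NNT = 1 / ARR = 1 / 0.11981 = 8.347 → round up → 9

9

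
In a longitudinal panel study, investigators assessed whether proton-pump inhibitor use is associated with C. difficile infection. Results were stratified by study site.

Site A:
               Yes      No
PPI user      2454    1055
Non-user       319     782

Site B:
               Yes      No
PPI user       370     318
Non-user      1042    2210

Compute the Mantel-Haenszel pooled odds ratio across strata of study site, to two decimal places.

OR_MH = Σ(aᵢdᵢ/nᵢ) / Σ(bᵢcᵢ/nᵢ), where nᵢ is the stratum total.
Stratum 1 (Site A): n = 4610; a·d/n = 2454·782/4610 = 416.2751; b·c/n = 1055·319/4610 = 73.0033
Stratum 2 (Site B): n = 3940; a·d/n = 370·2210/3940 = 207.5381; b·c/n = 318·1042/3940 = 84.1005
OR_MH = (416.2751 + 207.5381) / (73.0033 + 84.1005) = 623.8131 / 157.1038 = 3.97071

3.97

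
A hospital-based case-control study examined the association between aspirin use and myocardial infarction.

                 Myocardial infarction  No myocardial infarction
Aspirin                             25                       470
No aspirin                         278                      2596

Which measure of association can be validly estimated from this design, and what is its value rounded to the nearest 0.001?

Cells: a = 25, b = 470, c = 278, d = 2596.
This is a hospital-based case-control study: participants were sampled on outcome status, so risks in the source population cannot be estimated directly — relative risk is not valid here. The odds ratio is the appropriate measure.
OR = (a·d)/(b·c) = (25 × 2596) / (470 × 278) = 64900 / 130660 = 0.49671

0.497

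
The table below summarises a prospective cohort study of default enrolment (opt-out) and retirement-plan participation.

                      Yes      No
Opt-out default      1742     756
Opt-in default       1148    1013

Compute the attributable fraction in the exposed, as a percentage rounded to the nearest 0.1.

23.8

Cells: a = 1742, b = 756, c = 1148, d = 1013.
Risk in exposed = 1742/2498 = 0.69736; risk in unexposed = 1148/2161 = 0.53124.
RR = 0.69736/0.53124 = 1.31271
AR% = (RR − 1)/RR × 100 = (1.31271 − 1)/1.31271 × 100 = 23.8217%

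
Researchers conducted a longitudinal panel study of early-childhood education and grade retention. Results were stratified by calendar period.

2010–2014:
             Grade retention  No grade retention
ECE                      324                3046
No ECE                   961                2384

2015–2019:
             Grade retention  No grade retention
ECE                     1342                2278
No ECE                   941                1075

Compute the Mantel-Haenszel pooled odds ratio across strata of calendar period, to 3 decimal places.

OR_MH = Σ(aᵢdᵢ/nᵢ) / Σ(bᵢcᵢ/nᵢ), where nᵢ is the stratum total.
Stratum 1 (2010–2014): n = 6715; a·d/n = 324·2384/6715 = 115.0284; b·c/n = 3046·961/6715 = 435.9205
Stratum 2 (2015–2019): n = 5636; a·d/n = 1342·1075/5636 = 255.9705; b·c/n = 2278·941/5636 = 380.3403
OR_MH = (115.0284 + 255.9705) / (435.9205 + 380.3403) = 370.9990 / 816.2608 = 0.45451

0.455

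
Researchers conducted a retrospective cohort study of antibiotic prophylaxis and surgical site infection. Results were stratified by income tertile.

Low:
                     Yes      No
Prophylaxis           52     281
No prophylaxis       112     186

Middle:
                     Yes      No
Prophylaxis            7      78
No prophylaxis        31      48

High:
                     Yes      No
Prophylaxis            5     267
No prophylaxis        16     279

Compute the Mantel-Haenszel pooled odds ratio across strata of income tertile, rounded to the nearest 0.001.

OR_MH = Σ(aᵢdᵢ/nᵢ) / Σ(bᵢcᵢ/nᵢ), where nᵢ is the stratum total.
Stratum 1 (Low): n = 631; a·d/n = 52·186/631 = 15.3281; b·c/n = 281·112/631 = 49.8764
Stratum 2 (Middle): n = 164; a·d/n = 7·48/164 = 2.0488; b·c/n = 78·31/164 = 14.7439
Stratum 3 (High): n = 567; a·d/n = 5·279/567 = 2.4603; b·c/n = 267·16/567 = 7.5344
OR_MH = (15.3281 + 2.0488 + 2.4603) / (49.8764 + 14.7439 + 7.5344) = 19.8371 / 72.1547 = 0.27493

0.275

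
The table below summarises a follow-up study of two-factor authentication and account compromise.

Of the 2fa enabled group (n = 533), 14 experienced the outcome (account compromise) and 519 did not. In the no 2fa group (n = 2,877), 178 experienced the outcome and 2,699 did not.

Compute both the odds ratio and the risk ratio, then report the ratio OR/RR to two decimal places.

0.96

From the description: a = 14, b = 519, c = 178, d = 2699.
OR = (14·2699)/(519·178) = 37786/92382 = 0.40902
Risk in exposed = 14/533 = 0.02627; risk in unexposed = 178/2877 = 0.06187; RR = 0.42454
OR/RR = 0.40902 / 0.42454 = 0.96344
The outcome is rare in both groups, so OR ≈ RR (ratio near 1).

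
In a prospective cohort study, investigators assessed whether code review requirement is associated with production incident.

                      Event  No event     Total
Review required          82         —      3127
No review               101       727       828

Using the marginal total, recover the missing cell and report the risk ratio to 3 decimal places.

The missing cell is in the exposed row: 3127 − 82 = 3045.
So a = 82, b = 3045, c = 101, d = 727.
RR = [a/(a+b)] / [c/(c+d)] = (82/3127) / (101/828) = 0.02622/0.12198 = 0.21498

0.215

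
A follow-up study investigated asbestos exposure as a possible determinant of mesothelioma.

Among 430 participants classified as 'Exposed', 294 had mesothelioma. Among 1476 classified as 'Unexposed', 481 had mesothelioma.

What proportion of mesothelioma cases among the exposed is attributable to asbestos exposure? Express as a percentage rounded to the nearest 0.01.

52.34

From the description: a = 294, b = 136, c = 481, d = 995.
Risk in exposed = 294/430 = 0.68372; risk in unexposed = 481/1476 = 0.32588.
RR = 0.68372/0.32588 = 2.09807
AR% = (RR − 1)/RR × 100 = (2.09807 − 1)/2.09807 × 100 = 52.3372%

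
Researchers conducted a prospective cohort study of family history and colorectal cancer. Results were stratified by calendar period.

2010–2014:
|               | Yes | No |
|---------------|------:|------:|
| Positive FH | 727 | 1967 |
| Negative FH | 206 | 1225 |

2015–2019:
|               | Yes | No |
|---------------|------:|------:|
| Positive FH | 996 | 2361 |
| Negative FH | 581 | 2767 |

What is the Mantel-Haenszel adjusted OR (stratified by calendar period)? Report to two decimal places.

2.07

OR_MH = Σ(aᵢdᵢ/nᵢ) / Σ(bᵢcᵢ/nᵢ), where nᵢ is the stratum total.
Stratum 1 (2010–2014): n = 4125; a·d/n = 727·1225/4125 = 215.8970; b·c/n = 1967·206/4125 = 98.2308
Stratum 2 (2015–2019): n = 6705; a·d/n = 996·2767/6705 = 411.0264; b·c/n = 2361·581/6705 = 204.5848
OR_MH = (215.8970 + 411.0264) / (98.2308 + 204.5848) = 626.9234 / 302.8156 = 2.07031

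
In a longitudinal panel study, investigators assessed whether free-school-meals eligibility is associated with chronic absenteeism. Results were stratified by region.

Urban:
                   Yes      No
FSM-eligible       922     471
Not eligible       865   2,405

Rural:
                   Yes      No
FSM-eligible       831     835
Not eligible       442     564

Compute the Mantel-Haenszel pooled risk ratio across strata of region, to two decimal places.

RR_MH = Σ(aᵢ·n₀ᵢ/nᵢ) / Σ(cᵢ·n₁ᵢ/nᵢ), with n₁ᵢ = aᵢ+bᵢ (exposed), n₀ᵢ = cᵢ+dᵢ (unexposed), nᵢ = n₁ᵢ+n₀ᵢ.
Stratum 1 (Urban): n₁ = 1393, n₀ = 3270, n = 4663; a·n₀/n = 922·3270/4663 = 646.5666; c·n₁/n = 865·1393/4663 = 258.4055
Stratum 2 (Rural): n₁ = 1666, n₀ = 1006, n = 2672; a·n₀/n = 831·1006/2672 = 312.8690; c·n₁/n = 442·1666/2672 = 275.5883
RR_MH = (646.5666 + 312.8690) / (258.4055 + 275.5883) = 959.4356 / 533.9939 = 1.79672

1.80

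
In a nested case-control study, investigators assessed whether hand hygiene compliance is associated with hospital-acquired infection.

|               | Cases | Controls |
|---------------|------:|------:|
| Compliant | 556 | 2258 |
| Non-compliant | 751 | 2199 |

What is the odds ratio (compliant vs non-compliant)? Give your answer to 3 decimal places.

0.721

Cells: a = 556, b = 2258, c = 751, d = 2199.
OR = (a·d)/(b·c) = (556 × 2199) / (2258 × 751) = 1222644 / 1695758 = 0.72100
Exposure is associated with lower odds of hospital-acquired infection (OR = 0.72 < 1).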